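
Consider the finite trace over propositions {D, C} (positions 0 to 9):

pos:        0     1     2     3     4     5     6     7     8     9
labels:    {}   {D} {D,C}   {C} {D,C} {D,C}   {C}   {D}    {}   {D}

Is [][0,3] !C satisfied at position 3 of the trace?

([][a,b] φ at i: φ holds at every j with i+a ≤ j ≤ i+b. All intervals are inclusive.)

Does not hold

Check !C at every j in [3,6]:
  j=3: false
  j=4: false
  j=5: false
  j=6: false
Fails at j=3 → formula fails.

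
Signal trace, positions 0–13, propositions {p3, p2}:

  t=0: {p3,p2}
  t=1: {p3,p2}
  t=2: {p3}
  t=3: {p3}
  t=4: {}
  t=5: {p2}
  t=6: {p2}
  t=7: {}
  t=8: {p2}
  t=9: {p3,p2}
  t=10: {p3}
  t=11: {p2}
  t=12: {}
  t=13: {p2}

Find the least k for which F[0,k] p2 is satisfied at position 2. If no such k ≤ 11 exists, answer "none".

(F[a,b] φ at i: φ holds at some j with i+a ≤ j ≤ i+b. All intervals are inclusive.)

3

Scan j = 2,3,… for p2:
  j=2: fails
  j=3: fails
  j=4: fails
  j=5: holds
First hit at j=5, so smallest k = 5-2 = 3.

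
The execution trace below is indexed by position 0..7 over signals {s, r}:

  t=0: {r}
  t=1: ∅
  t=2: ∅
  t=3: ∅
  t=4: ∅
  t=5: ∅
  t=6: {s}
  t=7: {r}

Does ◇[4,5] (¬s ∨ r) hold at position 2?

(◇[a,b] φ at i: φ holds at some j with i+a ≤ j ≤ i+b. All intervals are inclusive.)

Yes

Check (¬s ∨ r) at each j in [6,7]:
  j=6: false
  j=7: true
Found at j=7 → formula holds.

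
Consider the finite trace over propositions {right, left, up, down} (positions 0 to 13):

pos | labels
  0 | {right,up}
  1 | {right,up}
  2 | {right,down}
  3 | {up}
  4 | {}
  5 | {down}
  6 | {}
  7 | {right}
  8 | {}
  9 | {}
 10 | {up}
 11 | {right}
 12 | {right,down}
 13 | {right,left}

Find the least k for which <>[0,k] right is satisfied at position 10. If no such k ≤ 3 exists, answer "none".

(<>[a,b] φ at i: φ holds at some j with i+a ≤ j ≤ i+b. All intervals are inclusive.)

Scan j = 10,11,… for right:
  j=10: fails
  j=11: holds
First hit at j=11, so smallest k = 11-10 = 1.

1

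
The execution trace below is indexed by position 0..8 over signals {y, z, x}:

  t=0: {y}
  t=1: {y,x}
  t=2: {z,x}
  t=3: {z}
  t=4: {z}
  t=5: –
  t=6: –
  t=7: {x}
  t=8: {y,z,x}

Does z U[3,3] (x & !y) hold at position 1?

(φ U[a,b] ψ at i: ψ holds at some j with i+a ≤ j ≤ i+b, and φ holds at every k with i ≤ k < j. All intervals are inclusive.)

Need some j in [4,4] with (x & !y), and z at every k in [1,j-1].
  j=4: (x & !y) false.
No j in the window works → until fails.

False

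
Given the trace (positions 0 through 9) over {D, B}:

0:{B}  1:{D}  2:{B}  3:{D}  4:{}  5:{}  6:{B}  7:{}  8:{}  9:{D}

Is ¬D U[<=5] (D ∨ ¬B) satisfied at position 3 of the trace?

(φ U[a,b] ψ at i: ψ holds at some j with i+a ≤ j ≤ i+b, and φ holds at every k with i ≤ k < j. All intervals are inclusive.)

Yes

Need some j in [3,8] with (D ∨ ¬B), and ¬D at every k in [3,j-1].
  j=3: (D ∨ ¬B) holds; no prefix to check → satisfied.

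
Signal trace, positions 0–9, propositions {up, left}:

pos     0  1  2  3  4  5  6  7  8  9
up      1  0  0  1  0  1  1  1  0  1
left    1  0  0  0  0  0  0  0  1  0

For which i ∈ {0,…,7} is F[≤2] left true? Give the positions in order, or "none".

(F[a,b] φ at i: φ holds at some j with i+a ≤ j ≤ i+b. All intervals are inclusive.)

Evaluate at each i in [0,7]:
  i=0: ✓ (witness j=0)
  i=1: ✗ (none in [1,3])
  i=2: ✗ (none in [2,4])
  i=3: ✗ (none in [3,5])
  i=4: ✗ (none in [4,6])
  i=5: ✗ (none in [5,7])
  i=6: ✓ (witness j=8)
  i=7: ✓ (witness j=8)

0, 6, 7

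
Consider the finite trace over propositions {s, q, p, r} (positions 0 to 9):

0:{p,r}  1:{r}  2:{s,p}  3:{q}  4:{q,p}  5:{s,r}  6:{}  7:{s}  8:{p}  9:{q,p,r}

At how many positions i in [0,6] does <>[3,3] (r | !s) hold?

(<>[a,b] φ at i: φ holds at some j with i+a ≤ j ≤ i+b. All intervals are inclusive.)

6

Evaluate at each i in [0,6]:
  i=0: ✓ (witness j=3)
  i=1: ✓ (witness j=4)
  i=2: ✓ (witness j=5)
  i=3: ✓ (witness j=6)
  i=4: ✗ (none in [7,7])
  i=5: ✓ (witness j=8)
  i=6: ✓ (witness j=9)
Positions where it holds: {0, 1, 2, 3, 5, 6} → 6.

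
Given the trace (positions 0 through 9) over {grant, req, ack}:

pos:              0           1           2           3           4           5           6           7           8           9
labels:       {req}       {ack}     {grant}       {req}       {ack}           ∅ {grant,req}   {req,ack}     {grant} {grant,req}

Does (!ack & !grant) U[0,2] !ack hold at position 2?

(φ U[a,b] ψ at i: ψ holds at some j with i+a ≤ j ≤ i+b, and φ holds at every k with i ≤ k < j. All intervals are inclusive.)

Need some j in [2,4] with !ack, and (!ack & !grant) at every k in [2,j-1].
  j=2: !ack holds; no prefix to check → satisfied.

Holds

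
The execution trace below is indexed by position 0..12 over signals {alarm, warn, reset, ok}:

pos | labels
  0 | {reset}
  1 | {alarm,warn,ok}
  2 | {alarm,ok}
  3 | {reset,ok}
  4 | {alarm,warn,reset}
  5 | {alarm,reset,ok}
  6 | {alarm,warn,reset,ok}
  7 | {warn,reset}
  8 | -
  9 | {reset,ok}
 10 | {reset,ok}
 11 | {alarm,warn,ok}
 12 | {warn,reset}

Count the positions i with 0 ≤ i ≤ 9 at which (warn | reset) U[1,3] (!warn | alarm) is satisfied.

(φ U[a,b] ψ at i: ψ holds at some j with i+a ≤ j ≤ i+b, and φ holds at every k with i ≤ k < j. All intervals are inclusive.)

Evaluate at each i in [0,9]:
  i=0: ✓ (rhs at j=1; lhs holds on [0,0])
  i=1: ✓ (rhs at j=2; lhs holds on [1,1])
  i=2: ✗ (lhs fails at k=2 before rhs at j=3)
  i=3: ✓ (rhs at j=4; lhs holds on [3,3])
  i=4: ✓ (rhs at j=5; lhs holds on [4,4])
  i=5: ✓ (rhs at j=6; lhs holds on [5,5])
  i=6: ✓ (rhs at j=8; lhs holds on [6,7])
  i=7: ✓ (rhs at j=8; lhs holds on [7,7])
  i=8: ✗ (lhs fails at k=8 before rhs at j=9)
  i=9: ✓ (rhs at j=10; lhs holds on [9,9])
Positions where it holds: {0, 1, 3, 4, 5, 6, 7, 9} → 8.

8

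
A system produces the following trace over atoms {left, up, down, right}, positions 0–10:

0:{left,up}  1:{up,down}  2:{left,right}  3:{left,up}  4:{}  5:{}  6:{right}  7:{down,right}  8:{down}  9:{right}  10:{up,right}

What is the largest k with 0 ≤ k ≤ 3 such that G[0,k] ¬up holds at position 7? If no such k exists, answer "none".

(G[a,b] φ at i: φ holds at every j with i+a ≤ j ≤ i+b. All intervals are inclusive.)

2

¬up must hold from j=7 onward; find where it first fails.
  j=7: holds
  j=8: holds
  j=9: holds
  j=10: fails
Holds on [7,9], so largest k = 2.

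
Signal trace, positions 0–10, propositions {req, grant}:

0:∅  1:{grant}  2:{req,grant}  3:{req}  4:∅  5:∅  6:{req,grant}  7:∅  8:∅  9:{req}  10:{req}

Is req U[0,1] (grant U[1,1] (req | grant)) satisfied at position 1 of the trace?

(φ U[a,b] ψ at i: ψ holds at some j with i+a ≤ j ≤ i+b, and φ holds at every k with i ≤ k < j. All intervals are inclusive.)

Need some j in [1,2] with (grant U[1,1] (req | grant)), and req at every k in [1,j-1].
  j=1: (grant U[1,1] (req | grant)) holds; no prefix to check → satisfied.

Holds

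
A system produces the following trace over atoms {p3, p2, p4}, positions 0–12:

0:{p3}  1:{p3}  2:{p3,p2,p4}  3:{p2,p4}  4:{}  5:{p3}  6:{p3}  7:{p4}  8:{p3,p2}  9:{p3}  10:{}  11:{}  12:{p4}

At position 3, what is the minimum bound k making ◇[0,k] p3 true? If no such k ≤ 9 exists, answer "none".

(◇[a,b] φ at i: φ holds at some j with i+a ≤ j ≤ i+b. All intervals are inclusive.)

Scan j = 3,4,… for p3:
  j=3: fails
  j=4: fails
  j=5: holds
First hit at j=5, so smallest k = 5-3 = 2.

2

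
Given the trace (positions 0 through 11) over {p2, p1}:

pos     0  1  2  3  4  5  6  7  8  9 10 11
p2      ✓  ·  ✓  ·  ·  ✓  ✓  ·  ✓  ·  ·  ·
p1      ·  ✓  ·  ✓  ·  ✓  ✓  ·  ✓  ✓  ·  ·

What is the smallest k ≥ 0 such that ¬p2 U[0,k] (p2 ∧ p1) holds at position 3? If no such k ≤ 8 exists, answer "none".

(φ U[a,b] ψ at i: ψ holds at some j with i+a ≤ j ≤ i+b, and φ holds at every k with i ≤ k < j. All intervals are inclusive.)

2

Need earliest j ≥ 3 with (p2 ∧ p1), and ¬p2 at every k in [3,j-1].
  j=3: rhs fails.
  j=4: rhs fails.
  j=5: rhs holds; lhs holds on [3,4]. k = 2.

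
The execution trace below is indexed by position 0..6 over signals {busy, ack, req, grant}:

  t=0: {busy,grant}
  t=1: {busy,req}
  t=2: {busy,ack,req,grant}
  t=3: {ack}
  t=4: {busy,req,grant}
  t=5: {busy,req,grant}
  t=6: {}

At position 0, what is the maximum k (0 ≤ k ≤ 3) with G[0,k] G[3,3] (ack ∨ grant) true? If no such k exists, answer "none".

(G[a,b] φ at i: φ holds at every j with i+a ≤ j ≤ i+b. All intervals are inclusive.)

2

G[3,3] (ack ∨ grant) must hold from j=0 onward; find where it first fails.
  j=0: holds
  j=1: holds
  j=2: holds
  j=3: fails
Holds on [0,2], so largest k = 2.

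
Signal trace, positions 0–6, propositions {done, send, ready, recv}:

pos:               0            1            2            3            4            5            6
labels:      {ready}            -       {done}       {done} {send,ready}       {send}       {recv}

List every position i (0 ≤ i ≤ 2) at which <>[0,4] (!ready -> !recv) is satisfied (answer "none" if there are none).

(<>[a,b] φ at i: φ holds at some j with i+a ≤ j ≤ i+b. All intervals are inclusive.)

Evaluate at each i in [0,2]:
  i=0: ✓ (witness j=0)
  i=1: ✓ (witness j=1)
  i=2: ✓ (witness j=2)

0, 1, 2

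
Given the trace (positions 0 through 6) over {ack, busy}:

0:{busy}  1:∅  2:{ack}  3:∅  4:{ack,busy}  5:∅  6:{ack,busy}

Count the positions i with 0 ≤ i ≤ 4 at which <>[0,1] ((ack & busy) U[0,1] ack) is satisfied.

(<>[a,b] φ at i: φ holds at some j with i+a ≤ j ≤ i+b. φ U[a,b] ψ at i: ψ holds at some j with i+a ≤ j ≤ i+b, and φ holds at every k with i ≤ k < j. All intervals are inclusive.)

Evaluate at each i in [0,4]:
  i=0: ✗ (none in [0,1])
  i=1: ✓ (witness j=2)
  i=2: ✓ (witness j=2)
  i=3: ✓ (witness j=4)
  i=4: ✓ (witness j=4)
Positions where it holds: {1, 2, 3, 4} → 4.

4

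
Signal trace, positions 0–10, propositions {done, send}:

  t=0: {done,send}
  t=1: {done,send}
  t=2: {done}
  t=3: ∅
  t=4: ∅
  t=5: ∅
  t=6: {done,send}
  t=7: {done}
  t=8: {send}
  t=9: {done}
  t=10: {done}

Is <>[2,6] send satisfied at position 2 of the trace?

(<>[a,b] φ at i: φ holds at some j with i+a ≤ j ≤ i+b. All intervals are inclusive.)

Check send at each j in [4,8]:
  j=4: false
  j=5: false
  j=6: true
  j=7: false
  j=8: true
Found at j=6 → formula holds.

True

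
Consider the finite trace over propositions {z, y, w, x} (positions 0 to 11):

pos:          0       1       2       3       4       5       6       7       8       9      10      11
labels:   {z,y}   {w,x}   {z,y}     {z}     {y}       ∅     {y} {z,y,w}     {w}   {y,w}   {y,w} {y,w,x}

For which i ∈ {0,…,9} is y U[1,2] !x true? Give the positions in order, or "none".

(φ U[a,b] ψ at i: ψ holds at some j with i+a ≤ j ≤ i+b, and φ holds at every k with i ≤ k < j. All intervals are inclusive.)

2, 4, 6, 7, 9

Evaluate at each i in [0,9]:
  i=0: ✗ (lhs fails at k=1 before rhs at j=2)
  i=1: ✗ (lhs fails at k=1 before rhs at j=2)
  i=2: ✓ (rhs at j=3; lhs holds on [2,2])
  i=3: ✗ (lhs fails at k=3 before rhs at j=4)
  i=4: ✓ (rhs at j=5; lhs holds on [4,4])
  i=5: ✗ (lhs fails at k=5 before rhs at j=6)
  i=6: ✓ (rhs at j=7; lhs holds on [6,6])
  i=7: ✓ (rhs at j=8; lhs holds on [7,7])
  i=8: ✗ (lhs fails at k=8 before rhs at j=9)
  i=9: ✓ (rhs at j=10; lhs holds on [9,9])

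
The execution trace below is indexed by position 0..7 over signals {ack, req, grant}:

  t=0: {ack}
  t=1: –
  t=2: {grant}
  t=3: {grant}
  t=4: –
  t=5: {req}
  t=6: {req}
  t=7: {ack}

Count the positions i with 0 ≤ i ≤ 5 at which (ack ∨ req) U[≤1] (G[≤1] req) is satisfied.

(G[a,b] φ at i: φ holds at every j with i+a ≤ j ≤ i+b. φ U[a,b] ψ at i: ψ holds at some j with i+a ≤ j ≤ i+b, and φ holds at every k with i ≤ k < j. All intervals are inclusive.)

Evaluate at each i in [0,5]:
  i=0: ✗ (no rhs in [0,1])
  i=1: ✗ (no rhs in [1,2])
  i=2: ✗ (no rhs in [2,3])
  i=3: ✗ (no rhs in [3,4])
  i=4: ✗ (lhs fails at k=4 before rhs at j=5)
  i=5: ✓ (rhs at j=5)
Positions where it holds: {5} → 1.

1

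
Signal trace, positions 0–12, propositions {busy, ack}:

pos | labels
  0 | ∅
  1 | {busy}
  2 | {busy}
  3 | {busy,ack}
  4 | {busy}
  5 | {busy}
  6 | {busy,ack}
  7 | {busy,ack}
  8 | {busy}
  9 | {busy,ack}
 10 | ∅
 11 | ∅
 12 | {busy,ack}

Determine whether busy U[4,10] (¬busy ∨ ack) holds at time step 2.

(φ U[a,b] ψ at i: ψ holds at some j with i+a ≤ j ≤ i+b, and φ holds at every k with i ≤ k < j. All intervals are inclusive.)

True

Need some j in [6,12] with (¬busy ∨ ack), and busy at every k in [2,j-1].
  j=6: (¬busy ∨ ack) holds; busy holds at every k in [2,5] → satisfied.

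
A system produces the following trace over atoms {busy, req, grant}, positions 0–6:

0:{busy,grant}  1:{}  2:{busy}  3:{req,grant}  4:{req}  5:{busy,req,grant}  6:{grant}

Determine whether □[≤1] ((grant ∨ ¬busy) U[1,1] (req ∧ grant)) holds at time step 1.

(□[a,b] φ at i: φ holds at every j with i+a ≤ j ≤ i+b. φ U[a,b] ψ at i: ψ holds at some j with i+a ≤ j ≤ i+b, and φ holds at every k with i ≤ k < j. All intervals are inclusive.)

Check ((grant ∨ ¬busy) U[1,1] (req ∧ grant)) at every j in [1,2]:
  j=1: fails
  j=2: fails
Fails at j=1 → formula fails.

False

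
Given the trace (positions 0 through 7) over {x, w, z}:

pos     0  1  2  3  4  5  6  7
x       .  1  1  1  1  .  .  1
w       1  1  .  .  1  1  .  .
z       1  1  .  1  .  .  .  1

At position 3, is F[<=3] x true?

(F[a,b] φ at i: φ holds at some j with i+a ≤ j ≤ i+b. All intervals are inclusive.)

Check x at each j in [3,6]:
  j=3: true
  j=4: true
  j=5: false
  j=6: false
Found at j=3 → formula holds.

Yes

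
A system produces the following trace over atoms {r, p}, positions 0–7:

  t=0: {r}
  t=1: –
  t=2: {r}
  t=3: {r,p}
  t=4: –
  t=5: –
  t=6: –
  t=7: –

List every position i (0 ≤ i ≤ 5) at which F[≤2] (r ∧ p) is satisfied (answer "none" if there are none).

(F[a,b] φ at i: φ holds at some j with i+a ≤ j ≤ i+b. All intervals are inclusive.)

Evaluate at each i in [0,5]:
  i=0: ✗ (none in [0,2])
  i=1: ✓ (witness j=3)
  i=2: ✓ (witness j=3)
  i=3: ✓ (witness j=3)
  i=4: ✗ (none in [4,6])
  i=5: ✗ (none in [5,7])

1, 2, 3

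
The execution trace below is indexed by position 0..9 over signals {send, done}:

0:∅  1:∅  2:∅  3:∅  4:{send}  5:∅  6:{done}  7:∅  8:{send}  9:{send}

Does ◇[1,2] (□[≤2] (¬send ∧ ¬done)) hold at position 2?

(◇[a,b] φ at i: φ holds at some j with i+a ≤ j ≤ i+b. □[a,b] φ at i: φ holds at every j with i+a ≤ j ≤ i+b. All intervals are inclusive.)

False

Check □[≤2] (¬send ∧ ¬done) at each j in [3,4]:
  j=3: fails at 4
  j=4: fails at 4
No position in the window satisfies it → formula fails.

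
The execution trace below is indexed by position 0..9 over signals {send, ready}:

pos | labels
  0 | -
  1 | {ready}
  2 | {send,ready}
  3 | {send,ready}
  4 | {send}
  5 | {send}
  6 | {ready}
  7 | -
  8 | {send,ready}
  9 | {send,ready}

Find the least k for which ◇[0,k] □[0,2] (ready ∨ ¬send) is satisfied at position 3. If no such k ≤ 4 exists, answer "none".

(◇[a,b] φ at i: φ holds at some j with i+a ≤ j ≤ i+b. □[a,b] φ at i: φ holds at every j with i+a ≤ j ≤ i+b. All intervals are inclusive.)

3

Scan j = 3,4,… for □[0,2] (ready ∨ ¬send):
  j=3: fails
  j=4: fails
  j=5: fails
  j=6: holds
First hit at j=6, so smallest k = 6-3 = 3.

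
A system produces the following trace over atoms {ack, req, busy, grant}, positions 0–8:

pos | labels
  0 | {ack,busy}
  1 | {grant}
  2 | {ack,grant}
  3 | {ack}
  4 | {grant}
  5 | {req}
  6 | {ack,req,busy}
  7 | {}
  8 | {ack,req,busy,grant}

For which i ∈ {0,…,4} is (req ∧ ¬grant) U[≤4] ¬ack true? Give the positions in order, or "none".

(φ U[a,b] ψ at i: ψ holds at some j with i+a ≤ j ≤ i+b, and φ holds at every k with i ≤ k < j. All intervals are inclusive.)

Evaluate at each i in [0,4]:
  i=0: ✗ (lhs fails at k=0 before rhs at j=1)
  i=1: ✓ (rhs at j=1)
  i=2: ✗ (lhs fails at k=2 before rhs at j=4)
  i=3: ✗ (lhs fails at k=3 before rhs at j=4)
  i=4: ✓ (rhs at j=4)

1, 4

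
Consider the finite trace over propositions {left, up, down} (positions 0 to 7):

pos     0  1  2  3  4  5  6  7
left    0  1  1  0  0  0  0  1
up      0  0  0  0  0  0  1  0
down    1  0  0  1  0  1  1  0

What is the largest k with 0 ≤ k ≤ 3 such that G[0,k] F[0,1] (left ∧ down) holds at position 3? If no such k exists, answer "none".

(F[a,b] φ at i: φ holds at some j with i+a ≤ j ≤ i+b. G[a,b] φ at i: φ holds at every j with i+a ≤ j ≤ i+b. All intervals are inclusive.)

F[0,1] (left ∧ down) must hold from j=3 onward; find where it first fails.
  j=3: fails → no k works.

none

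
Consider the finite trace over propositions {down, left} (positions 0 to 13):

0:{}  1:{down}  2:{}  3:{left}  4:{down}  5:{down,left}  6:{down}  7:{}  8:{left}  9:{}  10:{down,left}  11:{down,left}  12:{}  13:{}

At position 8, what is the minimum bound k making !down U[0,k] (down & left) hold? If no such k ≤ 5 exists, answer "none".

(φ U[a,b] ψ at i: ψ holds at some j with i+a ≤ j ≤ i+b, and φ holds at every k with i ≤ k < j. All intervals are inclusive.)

Need earliest j ≥ 8 with (down & left), and !down at every k in [8,j-1].
  j=8: rhs fails.
  j=9: rhs fails.
  j=10: rhs holds; lhs holds on [8,9]. k = 2.

2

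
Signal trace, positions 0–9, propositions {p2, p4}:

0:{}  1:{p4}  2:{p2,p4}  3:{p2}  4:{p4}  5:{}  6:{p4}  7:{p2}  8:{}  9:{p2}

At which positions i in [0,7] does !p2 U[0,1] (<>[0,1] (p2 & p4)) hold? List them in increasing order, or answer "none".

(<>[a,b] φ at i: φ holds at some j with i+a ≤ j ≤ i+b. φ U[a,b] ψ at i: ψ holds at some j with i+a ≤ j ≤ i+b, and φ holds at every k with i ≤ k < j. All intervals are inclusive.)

Evaluate at each i in [0,7]:
  i=0: ✓ (rhs at j=1; lhs holds on [0,0])
  i=1: ✓ (rhs at j=1)
  i=2: ✓ (rhs at j=2)
  i=3: ✗ (no rhs in [3,4])
  i=4: ✗ (no rhs in [4,5])
  i=5: ✗ (no rhs in [5,6])
  i=6: ✗ (no rhs in [6,7])
  i=7: ✗ (no rhs in [7,8])

0, 1, 2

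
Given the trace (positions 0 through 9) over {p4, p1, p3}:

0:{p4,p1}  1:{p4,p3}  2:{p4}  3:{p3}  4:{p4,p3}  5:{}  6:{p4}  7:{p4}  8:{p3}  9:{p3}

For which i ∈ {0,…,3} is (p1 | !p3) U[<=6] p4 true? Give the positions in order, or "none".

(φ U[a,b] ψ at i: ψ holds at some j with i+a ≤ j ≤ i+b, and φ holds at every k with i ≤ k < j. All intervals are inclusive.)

Evaluate at each i in [0,3]:
  i=0: ✓ (rhs at j=0)
  i=1: ✓ (rhs at j=1)
  i=2: ✓ (rhs at j=2)
  i=3: ✗ (lhs fails at k=3 before rhs at j=4)

0, 1, 2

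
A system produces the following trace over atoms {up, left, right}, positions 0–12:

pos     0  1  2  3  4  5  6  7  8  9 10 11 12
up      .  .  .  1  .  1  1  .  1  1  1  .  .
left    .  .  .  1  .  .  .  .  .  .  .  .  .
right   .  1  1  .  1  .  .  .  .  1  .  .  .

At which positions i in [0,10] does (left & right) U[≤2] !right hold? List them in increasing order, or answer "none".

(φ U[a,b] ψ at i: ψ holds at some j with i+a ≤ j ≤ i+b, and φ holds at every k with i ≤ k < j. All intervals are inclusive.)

Evaluate at each i in [0,10]:
  i=0: ✓ (rhs at j=0)
  i=1: ✗ (lhs fails at k=1 before rhs at j=3)
  i=2: ✗ (lhs fails at k=2 before rhs at j=3)
  i=3: ✓ (rhs at j=3)
  i=4: ✗ (lhs fails at k=4 before rhs at j=5)
  i=5: ✓ (rhs at j=5)
  i=6: ✓ (rhs at j=6)
  i=7: ✓ (rhs at j=7)
  i=8: ✓ (rhs at j=8)
  i=9: ✗ (lhs fails at k=9 before rhs at j=10)
  i=10: ✓ (rhs at j=10)

0, 3, 5, 6, 7, 8, 10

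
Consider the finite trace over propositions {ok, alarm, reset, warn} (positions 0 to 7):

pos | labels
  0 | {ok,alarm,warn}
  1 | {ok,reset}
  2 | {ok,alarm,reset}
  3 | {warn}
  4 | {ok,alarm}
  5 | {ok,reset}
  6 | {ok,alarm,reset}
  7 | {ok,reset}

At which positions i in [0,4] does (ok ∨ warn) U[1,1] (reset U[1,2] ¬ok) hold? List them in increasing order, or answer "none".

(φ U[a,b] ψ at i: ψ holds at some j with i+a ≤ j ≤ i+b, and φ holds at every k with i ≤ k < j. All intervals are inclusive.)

0, 1

Evaluate at each i in [0,4]:
  i=0: ✓ (rhs at j=1; lhs holds on [0,0])
  i=1: ✓ (rhs at j=2; lhs holds on [1,1])
  i=2: ✗ (no rhs in [3,3])
  i=3: ✗ (no rhs in [4,4])
  i=4: ✗ (no rhs in [5,5])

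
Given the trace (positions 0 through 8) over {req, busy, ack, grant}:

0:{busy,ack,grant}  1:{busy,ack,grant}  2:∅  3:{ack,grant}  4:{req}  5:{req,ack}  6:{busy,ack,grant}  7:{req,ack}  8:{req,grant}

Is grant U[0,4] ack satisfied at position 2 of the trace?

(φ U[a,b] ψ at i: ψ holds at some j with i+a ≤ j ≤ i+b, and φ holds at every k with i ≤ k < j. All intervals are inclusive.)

Need some j in [2,6] with ack, and grant at every k in [2,j-1].
  j=2: ack false.
  j=3: ack holds, but grant fails at k=2 → not this j.
  j=4: ack false.
  j=5: ack holds, but grant fails at k=2 → not this j.
  j=6: ack holds, but grant fails at k=2 → not this j.
No j in the window works → until fails.

No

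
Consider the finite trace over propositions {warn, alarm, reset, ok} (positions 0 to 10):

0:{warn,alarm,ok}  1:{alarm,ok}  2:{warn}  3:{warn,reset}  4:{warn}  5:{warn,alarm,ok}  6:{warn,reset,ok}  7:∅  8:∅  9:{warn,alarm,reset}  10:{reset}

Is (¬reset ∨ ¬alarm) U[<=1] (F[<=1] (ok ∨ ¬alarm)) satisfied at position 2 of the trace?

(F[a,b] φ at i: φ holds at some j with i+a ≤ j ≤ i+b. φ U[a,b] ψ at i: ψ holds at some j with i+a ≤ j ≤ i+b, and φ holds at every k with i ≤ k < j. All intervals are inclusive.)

Need some j in [2,3] with F[<=1] (ok ∨ ¬alarm), and (¬reset ∨ ¬alarm) at every k in [2,j-1].
  j=2: F[<=1] (ok ∨ ¬alarm) holds; no prefix to check → satisfied.

Holds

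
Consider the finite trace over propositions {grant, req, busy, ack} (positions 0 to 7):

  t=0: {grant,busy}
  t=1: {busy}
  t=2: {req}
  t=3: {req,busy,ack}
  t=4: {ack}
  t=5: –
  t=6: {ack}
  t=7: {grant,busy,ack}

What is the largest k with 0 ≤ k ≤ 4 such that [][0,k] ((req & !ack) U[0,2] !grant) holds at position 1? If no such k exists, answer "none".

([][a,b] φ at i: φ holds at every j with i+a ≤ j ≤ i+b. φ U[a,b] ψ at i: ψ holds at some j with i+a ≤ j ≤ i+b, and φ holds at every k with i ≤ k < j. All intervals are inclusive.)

((req & !ack) U[0,2] !grant) must hold from j=1 onward; find where it first fails.
  j=1: holds
  j=2: holds
  j=3: holds
  j=4: holds
  j=5: holds
Holds through j=5; largest k = 4.

4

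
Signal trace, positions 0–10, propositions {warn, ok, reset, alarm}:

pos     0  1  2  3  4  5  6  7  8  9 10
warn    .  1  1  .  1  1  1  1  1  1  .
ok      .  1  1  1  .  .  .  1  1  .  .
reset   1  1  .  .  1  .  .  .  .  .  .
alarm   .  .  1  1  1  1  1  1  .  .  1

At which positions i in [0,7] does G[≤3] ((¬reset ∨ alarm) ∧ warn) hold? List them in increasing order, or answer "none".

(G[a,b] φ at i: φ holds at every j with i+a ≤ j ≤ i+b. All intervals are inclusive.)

Evaluate at each i in [0,7]:
  i=0: ✗ (fails at j=0)
  i=1: ✗ (fails at j=1)
  i=2: ✗ (fails at j=3)
  i=3: ✗ (fails at j=3)
  i=4: ✓ (all of [4,7])
  i=5: ✓ (all of [5,8])
  i=6: ✓ (all of [6,9])
  i=7: ✗ (fails at j=10)

4, 5, 6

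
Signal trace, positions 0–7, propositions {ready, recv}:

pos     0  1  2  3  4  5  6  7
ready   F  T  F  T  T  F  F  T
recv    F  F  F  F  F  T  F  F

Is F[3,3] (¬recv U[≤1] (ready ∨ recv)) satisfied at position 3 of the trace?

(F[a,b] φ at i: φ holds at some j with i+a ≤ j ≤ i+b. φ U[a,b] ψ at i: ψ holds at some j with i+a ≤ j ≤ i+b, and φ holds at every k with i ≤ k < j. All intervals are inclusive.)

Holds

Check (¬recv U[≤1] (ready ∨ recv)) at each j in [6,6]:
  j=6: holds
Found at j=6 → formula holds.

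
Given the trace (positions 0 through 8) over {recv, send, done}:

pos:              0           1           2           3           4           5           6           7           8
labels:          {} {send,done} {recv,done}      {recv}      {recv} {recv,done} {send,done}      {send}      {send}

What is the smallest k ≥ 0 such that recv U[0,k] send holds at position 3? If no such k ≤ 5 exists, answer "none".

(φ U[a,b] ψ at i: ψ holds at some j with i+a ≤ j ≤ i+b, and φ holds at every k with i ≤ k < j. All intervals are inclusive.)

Need earliest j ≥ 3 with send, and recv at every k in [3,j-1].
  j=3: rhs fails.
  j=4: rhs fails.
  j=5: rhs fails.
  j=6: rhs holds; lhs holds on [3,5]. k = 3.

3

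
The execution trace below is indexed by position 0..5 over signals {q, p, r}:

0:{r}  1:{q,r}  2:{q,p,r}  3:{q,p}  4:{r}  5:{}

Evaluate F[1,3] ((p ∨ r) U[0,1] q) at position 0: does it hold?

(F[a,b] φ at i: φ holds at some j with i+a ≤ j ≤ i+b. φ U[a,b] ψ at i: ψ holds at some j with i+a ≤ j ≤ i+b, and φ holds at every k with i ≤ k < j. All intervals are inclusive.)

Check ((p ∨ r) U[0,1] q) at each j in [1,3]:
  j=1: holds
  j=2: holds
  j=3: holds
Found at j=1 → formula holds.

Holds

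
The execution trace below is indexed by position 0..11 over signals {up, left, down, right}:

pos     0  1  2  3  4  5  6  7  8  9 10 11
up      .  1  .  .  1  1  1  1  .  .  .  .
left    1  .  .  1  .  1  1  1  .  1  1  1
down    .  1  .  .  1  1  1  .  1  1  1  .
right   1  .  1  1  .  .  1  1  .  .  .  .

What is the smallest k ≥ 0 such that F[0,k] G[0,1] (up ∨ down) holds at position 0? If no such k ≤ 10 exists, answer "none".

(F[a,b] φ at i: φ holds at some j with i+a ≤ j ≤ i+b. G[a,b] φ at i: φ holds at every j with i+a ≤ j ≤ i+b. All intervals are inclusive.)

4

Scan j = 0,1,… for G[0,1] (up ∨ down):
  j=0: fails
  j=1: fails
  j=2: fails
  j=3: fails
  j=4: holds
First hit at j=4, so smallest k = 4-0 = 4.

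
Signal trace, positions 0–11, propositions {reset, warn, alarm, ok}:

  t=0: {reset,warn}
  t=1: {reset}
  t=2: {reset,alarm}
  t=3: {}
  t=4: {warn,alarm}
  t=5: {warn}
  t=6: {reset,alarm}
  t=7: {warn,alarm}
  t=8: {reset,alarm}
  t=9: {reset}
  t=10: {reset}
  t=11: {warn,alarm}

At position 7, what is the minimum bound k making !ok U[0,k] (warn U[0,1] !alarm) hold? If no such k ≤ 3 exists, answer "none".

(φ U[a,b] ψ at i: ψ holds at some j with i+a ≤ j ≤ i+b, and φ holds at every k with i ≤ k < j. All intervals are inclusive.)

Need earliest j ≥ 7 with (warn U[0,1] !alarm), and !ok at every k in [7,j-1].
  j=7: rhs fails.
  j=8: rhs fails.
  j=9: rhs holds; lhs holds on [7,8]. k = 2.

2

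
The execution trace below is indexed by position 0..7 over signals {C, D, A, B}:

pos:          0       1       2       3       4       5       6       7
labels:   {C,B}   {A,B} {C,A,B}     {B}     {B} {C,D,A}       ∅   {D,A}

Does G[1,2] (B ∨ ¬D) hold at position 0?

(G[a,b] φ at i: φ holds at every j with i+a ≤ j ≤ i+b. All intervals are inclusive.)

Check (B ∨ ¬D) at every j in [1,2]:
  j=1: true
  j=2: true
All positions satisfy it → formula holds.

True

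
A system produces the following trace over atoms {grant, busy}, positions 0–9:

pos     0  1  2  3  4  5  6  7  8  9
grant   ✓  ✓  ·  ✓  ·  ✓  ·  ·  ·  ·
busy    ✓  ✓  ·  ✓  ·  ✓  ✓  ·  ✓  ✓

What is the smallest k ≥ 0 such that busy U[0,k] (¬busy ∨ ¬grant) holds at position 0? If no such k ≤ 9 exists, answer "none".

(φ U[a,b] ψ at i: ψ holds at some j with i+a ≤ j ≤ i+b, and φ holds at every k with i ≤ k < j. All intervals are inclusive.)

2

Need earliest j ≥ 0 with (¬busy ∨ ¬grant), and busy at every k in [0,j-1].
  j=0: rhs fails.
  j=1: rhs fails.
  j=2: rhs holds; lhs holds on [0,1]. k = 2.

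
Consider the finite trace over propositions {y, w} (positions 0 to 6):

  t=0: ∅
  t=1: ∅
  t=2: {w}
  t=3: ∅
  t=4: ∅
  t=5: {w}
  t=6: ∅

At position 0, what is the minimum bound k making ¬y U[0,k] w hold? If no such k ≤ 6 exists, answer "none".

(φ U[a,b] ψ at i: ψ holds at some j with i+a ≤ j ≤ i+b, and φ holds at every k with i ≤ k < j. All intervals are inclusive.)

2

Need earliest j ≥ 0 with w, and ¬y at every k in [0,j-1].
  j=0: rhs fails.
  j=1: rhs fails.
  j=2: rhs holds; lhs holds on [0,1]. k = 2.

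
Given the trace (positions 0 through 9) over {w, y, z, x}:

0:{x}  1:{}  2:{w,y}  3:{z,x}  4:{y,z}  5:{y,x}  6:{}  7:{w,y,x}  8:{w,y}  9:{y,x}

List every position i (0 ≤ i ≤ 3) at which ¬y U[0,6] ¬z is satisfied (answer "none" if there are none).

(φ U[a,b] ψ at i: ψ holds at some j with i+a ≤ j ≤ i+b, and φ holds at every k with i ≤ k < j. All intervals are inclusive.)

0, 1, 2

Evaluate at each i in [0,3]:
  i=0: ✓ (rhs at j=0)
  i=1: ✓ (rhs at j=1)
  i=2: ✓ (rhs at j=2)
  i=3: ✗ (lhs fails at k=4 before rhs at j=5)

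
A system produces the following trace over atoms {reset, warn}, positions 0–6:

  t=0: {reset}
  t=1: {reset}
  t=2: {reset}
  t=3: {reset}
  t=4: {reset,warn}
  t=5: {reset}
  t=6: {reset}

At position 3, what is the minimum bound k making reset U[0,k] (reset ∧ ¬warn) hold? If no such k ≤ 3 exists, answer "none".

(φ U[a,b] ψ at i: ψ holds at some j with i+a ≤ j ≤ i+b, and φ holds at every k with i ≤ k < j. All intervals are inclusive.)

0

Need earliest j ≥ 3 with (reset ∧ ¬warn), and reset at every k in [3,j-1].
  j=3: rhs holds (empty prefix). k = 0.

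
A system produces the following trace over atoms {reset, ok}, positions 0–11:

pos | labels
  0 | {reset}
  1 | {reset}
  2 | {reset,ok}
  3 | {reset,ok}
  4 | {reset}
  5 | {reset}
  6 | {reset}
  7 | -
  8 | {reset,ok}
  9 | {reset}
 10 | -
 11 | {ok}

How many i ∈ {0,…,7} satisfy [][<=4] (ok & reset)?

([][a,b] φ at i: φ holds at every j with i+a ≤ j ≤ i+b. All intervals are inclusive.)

Evaluate at each i in [0,7]:
  i=0: ✗ (fails at j=0)
  i=1: ✗ (fails at j=1)
  i=2: ✗ (fails at j=4)
  i=3: ✗ (fails at j=4)
  i=4: ✗ (fails at j=4)
  i=5: ✗ (fails at j=5)
  i=6: ✗ (fails at j=6)
  i=7: ✗ (fails at j=7)
Positions where it holds: {} → 0.

0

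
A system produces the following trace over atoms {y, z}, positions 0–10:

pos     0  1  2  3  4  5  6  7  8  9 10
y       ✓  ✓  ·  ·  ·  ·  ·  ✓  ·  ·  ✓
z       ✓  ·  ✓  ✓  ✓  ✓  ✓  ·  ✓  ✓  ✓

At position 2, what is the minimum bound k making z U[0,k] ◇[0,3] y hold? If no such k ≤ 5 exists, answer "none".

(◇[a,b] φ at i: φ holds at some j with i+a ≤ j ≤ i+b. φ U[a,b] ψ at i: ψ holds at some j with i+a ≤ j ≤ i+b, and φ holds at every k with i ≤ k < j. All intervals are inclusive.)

2

Need earliest j ≥ 2 with ◇[0,3] y, and z at every k in [2,j-1].
  j=2: rhs fails.
  j=3: rhs fails.
  j=4: rhs holds; lhs holds on [2,3]. k = 2.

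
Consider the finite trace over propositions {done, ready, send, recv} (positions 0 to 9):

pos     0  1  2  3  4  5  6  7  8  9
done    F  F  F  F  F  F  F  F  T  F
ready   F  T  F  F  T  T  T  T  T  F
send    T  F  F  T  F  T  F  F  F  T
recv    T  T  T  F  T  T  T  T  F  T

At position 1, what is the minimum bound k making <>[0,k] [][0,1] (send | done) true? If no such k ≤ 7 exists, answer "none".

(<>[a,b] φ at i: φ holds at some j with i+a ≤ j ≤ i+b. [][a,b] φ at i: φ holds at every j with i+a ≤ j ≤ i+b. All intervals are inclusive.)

7

Scan j = 1,2,… for [][0,1] (send | done):
  j=1: fails
  j=2: fails
  j=3: fails
  j=4: fails
  j=5: fails
  j=6: fails
  j=7: fails
  j=8: holds
First hit at j=8, so smallest k = 8-1 = 7.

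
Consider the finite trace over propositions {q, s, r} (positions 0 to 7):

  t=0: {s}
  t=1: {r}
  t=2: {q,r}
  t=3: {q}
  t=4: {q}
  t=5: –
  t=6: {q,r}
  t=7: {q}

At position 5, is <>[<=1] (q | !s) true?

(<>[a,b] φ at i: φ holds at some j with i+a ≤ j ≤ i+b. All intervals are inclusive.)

Check (q | !s) at each j in [5,6]:
  j=5: true
  j=6: true
Found at j=5 → formula holds.

Yes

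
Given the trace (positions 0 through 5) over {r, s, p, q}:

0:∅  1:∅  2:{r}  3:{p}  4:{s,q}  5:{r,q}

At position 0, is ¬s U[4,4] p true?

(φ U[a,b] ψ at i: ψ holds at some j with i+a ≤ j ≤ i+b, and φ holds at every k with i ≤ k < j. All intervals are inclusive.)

Need some j in [4,4] with p, and ¬s at every k in [0,j-1].
  j=4: p false.
No j in the window works → until fails.

No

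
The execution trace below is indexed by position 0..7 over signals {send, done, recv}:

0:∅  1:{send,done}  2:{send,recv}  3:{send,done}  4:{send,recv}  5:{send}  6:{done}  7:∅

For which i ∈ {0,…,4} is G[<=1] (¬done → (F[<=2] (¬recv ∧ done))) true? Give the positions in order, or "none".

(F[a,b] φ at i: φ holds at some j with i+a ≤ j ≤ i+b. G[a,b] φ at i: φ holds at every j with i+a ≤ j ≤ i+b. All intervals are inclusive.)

Evaluate at each i in [0,4]:
  i=0: ✓ (all of [0,1])
  i=1: ✓ (all of [1,2])
  i=2: ✓ (all of [2,3])
  i=3: ✓ (all of [3,4])
  i=4: ✓ (all of [4,5])

0, 1, 2, 3, 4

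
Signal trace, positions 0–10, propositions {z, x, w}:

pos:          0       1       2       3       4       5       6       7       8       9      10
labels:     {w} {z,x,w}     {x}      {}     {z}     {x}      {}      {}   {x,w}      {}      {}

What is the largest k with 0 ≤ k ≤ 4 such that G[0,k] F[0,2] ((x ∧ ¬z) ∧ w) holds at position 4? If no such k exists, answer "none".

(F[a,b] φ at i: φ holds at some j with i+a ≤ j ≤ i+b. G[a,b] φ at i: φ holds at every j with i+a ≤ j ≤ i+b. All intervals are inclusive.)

none

F[0,2] ((x ∧ ¬z) ∧ w) must hold from j=4 onward; find where it first fails.
  j=4: fails → no k works.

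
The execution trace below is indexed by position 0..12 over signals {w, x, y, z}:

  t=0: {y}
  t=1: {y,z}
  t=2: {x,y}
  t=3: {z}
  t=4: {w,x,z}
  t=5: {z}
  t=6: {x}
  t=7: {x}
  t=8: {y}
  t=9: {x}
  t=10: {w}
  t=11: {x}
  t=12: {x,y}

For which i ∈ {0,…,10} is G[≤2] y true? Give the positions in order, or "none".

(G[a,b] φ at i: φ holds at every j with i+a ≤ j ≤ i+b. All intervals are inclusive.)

Evaluate at each i in [0,10]:
  i=0: ✓ (all of [0,2])
  i=1: ✗ (fails at j=3)
  i=2: ✗ (fails at j=3)
  i=3: ✗ (fails at j=3)
  i=4: ✗ (fails at j=4)
  i=5: ✗ (fails at j=5)
  i=6: ✗ (fails at j=6)
  i=7: ✗ (fails at j=7)
  i=8: ✗ (fails at j=9)
  i=9: ✗ (fails at j=9)
  i=10: ✗ (fails at j=10)

0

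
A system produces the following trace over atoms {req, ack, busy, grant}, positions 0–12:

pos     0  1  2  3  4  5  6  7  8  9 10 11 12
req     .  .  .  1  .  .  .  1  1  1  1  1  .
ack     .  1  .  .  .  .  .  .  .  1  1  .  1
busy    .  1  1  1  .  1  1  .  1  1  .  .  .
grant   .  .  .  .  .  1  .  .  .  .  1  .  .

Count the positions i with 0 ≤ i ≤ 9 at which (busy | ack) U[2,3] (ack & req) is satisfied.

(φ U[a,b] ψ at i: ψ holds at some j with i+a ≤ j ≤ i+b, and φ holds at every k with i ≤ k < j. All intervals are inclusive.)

Evaluate at each i in [0,9]:
  i=0: ✗ (no rhs in [2,3])
  i=1: ✗ (no rhs in [3,4])
  i=2: ✗ (no rhs in [4,5])
  i=3: ✗ (no rhs in [5,6])
  i=4: ✗ (no rhs in [6,7])
  i=5: ✗ (no rhs in [7,8])
  i=6: ✗ (lhs fails at k=7 before rhs at j=9)
  i=7: ✗ (lhs fails at k=7 before rhs at j=9)
  i=8: ✓ (rhs at j=10; lhs holds on [8,9])
  i=9: ✗ (no rhs in [11,12])
Positions where it holds: {8} → 1.

1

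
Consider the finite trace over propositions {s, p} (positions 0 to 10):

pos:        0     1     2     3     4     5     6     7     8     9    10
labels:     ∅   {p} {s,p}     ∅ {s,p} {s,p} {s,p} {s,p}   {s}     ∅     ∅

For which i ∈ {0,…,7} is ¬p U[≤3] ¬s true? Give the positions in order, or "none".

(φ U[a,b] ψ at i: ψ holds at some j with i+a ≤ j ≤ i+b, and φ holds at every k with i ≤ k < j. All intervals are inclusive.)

Evaluate at each i in [0,7]:
  i=0: ✓ (rhs at j=0)
  i=1: ✓ (rhs at j=1)
  i=2: ✗ (lhs fails at k=2 before rhs at j=3)
  i=3: ✓ (rhs at j=3)
  i=4: ✗ (no rhs in [4,7])
  i=5: ✗ (no rhs in [5,8])
  i=6: ✗ (lhs fails at k=6 before rhs at j=9)
  i=7: ✗ (lhs fails at k=7 before rhs at j=9)

0, 1, 3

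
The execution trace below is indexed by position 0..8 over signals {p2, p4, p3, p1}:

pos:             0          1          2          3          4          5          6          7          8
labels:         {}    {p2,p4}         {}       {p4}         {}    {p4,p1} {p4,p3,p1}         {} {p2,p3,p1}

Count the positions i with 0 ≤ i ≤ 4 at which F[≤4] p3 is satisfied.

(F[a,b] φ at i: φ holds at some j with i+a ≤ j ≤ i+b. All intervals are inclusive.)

3

Evaluate at each i in [0,4]:
  i=0: ✗ (none in [0,4])
  i=1: ✗ (none in [1,5])
  i=2: ✓ (witness j=6)
  i=3: ✓ (witness j=6)
  i=4: ✓ (witness j=6)
Positions where it holds: {2, 3, 4} → 3.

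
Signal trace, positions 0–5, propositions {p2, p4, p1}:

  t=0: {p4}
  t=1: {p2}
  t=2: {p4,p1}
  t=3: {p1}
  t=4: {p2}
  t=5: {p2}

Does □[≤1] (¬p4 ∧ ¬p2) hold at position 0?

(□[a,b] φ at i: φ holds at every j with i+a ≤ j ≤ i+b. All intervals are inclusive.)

Check (¬p4 ∧ ¬p2) at every j in [0,1]:
  j=0: false
  j=1: false
Fails at j=0 → formula fails.

No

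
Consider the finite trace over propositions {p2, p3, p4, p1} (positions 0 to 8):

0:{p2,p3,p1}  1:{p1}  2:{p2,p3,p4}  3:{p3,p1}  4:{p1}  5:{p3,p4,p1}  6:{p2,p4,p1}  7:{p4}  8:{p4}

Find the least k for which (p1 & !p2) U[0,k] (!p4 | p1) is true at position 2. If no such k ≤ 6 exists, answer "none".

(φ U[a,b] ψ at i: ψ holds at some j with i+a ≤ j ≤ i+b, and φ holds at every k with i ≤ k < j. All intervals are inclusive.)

Need earliest j ≥ 2 with (!p4 | p1), and (p1 & !p2) at every k in [2,j-1].
  j=2: rhs fails.
  j=3: rhs holds but lhs fails at k=2.
  j=4: rhs holds but lhs fails at k=2.
  j=5: rhs holds but lhs fails at k=2.
  j=6: rhs holds but lhs fails at k=2.
  j=7: rhs fails.
  j=8: rhs fails.
No witness within the range → none.

none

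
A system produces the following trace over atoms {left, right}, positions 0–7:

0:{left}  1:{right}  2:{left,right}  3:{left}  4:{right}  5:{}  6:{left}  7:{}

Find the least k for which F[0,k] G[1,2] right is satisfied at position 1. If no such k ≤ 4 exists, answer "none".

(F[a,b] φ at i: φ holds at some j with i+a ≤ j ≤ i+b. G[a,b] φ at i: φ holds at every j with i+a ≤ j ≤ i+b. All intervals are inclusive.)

Scan j = 1,2,… for G[1,2] right:
  j=1: fails
  j=2: fails
  j=3: fails
  j=4: fails
  j=5: fails
No j in [1,5] satisfies it → none.

none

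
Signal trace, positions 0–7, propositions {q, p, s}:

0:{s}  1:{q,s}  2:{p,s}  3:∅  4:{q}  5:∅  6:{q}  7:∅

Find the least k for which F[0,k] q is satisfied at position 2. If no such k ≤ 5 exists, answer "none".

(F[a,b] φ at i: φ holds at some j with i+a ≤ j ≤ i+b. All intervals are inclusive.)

Scan j = 2,3,… for q:
  j=2: fails
  j=3: fails
  j=4: holds
First hit at j=4, so smallest k = 4-2 = 2.

2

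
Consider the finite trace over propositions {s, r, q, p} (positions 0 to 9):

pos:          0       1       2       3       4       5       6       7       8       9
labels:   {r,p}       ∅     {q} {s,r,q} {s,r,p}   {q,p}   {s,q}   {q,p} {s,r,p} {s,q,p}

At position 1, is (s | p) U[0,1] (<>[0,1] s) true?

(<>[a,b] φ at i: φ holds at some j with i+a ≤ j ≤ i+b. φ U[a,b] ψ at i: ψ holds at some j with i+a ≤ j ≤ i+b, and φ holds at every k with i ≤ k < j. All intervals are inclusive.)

Need some j in [1,2] with <>[0,1] s, and (s | p) at every k in [1,j-1].
  j=1: <>[0,1] s — fails (none in [1,2]).
  j=2: <>[0,1] s holds, but (s | p) fails at k=1 → not this j.
No j in the window works → until fails.

False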